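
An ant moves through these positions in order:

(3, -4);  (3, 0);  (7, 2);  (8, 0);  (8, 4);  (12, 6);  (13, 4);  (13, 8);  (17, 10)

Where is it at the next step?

Step-to-step displacements: (+0, +4), (+4, +2), (+1, -2), (+0, +4), (+4, +2), (+1, -2), (+0, +4), (+4, +2) — a repeating cycle of length 3.
step 9: apply (+1, -2) → (18, 8)

(18, 8)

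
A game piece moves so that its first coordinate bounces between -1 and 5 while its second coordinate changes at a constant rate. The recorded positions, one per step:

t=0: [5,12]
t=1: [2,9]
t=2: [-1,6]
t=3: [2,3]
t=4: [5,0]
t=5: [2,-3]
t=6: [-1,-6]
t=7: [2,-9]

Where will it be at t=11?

[2,-21]

The first coordinate reflects between -1 and 5, moving 3 per step.
  step 8: 2 → 5
  step 9: 5 → 2
  step 10: 2 → -1
  step 11: -1 → 2
The second coordinate changes by -3 each step: at step 11 it is -21.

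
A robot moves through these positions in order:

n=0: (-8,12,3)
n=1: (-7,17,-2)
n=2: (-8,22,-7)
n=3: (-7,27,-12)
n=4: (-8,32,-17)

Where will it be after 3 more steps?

The first coordinate repeats the cycle [-8, -7] with period 2; step 7 mod 2 = 1, giving -7.
The second coordinate changes by +5 each step, so at step 7 it is 12 + 7·(5) = 47.
The third coordinate changes by -5 each step, so at step 7 it is 3 + 7·(-5) = -32.

(-7,47,-32)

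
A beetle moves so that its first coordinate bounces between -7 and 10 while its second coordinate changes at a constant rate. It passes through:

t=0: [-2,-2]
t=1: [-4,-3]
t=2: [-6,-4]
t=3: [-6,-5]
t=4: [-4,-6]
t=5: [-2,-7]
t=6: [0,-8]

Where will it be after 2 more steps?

[4,-10]

The first coordinate reflects between -7 and 10, moving 2 per step.
  step 7: 0 → 2
  step 8: 2 → 4
The second coordinate changes by -1 each step: at step 8 it is -10.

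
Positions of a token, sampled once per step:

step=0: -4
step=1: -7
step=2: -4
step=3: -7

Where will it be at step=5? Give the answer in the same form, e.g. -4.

Step-to-step displacements: -3, +3, -3; each is -1× the previous.
step 4: -7 + 3 → -4
step 5: -4 − 3 → -7

-7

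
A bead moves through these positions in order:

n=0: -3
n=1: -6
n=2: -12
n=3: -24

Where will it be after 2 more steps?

-96

The jumps are -3, -6, -12 — a geometric progression with ratio 2.
step 4: -24 − 24 → -48
step 5: -48 − 48 → -96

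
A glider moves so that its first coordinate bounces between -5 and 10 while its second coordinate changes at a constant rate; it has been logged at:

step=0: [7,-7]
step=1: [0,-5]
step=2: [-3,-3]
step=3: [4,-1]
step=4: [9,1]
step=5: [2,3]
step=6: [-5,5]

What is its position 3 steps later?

The first coordinate reflects between -5 and 10, moving 7 per step.
  step 7: -5 → 2
  step 8: 2 → 9
  step 9: 9 → 4
The second coordinate changes by +2 each step: at step 9 it is 11.

[4,11]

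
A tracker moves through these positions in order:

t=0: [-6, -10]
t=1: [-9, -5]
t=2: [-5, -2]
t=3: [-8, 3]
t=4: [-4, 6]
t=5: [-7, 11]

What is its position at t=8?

The moves between consecutive positions are [-3, +5], [+4, +3], [-3, +5], [+4, +3], [-3, +5]; they repeat the 2-cycle [[-3, +5], [+4, +3]].
step 6: apply [+4, +3] → [-3, 14]
step 7: apply [-3, +5] → [-6, 19]
step 8: apply [+4, +3] → [-2, 22]

[-2, 22]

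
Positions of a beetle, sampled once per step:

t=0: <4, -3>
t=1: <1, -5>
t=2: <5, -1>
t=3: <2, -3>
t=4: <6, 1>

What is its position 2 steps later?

<7, 3>

The moves between consecutive positions are <-3, -2>, <+4, +4>, <-3, -2>, <+4, +4>; they repeat the 2-cycle [<-3, -2>, <+4, +4>].
step 5: apply <-3, -2> → <3, -1>
step 6: apply <+4, +4> → <7, 3>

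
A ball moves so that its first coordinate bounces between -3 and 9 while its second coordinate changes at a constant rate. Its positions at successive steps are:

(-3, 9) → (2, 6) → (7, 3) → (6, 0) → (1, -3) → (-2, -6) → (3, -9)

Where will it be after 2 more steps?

(5, -15)

The first coordinate reflects between -3 and 9, moving 5 per step.
  step 7: 3 → 8
  step 8: 8 → 5
The second coordinate changes by -3 each step: at step 8 it is -15.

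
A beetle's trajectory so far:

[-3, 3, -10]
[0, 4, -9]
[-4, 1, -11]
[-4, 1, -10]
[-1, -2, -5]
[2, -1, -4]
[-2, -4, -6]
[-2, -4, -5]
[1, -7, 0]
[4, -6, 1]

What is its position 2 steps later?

Step-to-step displacements: [+3, +1, +1], [-4, -3, -2], [+0, +0, +1], [+3, -3, +5], [+3, +1, +1], [-4, -3, -2], [+0, +0, +1], [+3, -3, +5], [+3, +1, +1] — a repeating cycle of length 4.
step 10: apply [-4, -3, -2] → [0, -9, -1]
step 11: apply [+0, +0, +1] → [0, -9, 0]

[0, -9, 0]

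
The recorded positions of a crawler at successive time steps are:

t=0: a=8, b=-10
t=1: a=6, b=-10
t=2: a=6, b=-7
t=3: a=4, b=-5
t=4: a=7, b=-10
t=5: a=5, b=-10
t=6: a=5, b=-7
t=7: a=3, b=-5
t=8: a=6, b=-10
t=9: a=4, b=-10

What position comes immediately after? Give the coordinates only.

a=4, b=-7

Differencing gives (-2,+0), (+0,+3), (-2,+2), (+3,-5), (-2,+0), (+0,+3), (-2,+2), (+3,-5), (-2,+0). This is the pattern (-2,+0), (+0,+3), (-2,+2), (+3,-5) repeated.
step 10: apply (+0,+3) → a=4, b=-7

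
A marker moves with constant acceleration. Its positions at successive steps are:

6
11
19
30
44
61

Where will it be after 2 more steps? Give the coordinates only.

104

Taking differences between consecutive positions: +5, +8, +11, +14, +17. These grow by +3 each step.
step 6: 61 + 20 → 81
step 7: 81 + 23 → 104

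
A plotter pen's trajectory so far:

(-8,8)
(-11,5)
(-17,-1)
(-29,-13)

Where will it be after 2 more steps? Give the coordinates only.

(-101,-85)

Consecutive displacements (-3,-3), (-6,-6), (-12,-12) scale by a factor of 2 each step.
step 4: (-29,-13) + (-24,-24) → (-53,-37)
step 5: (-53,-37) + (-48,-48) → (-101,-85)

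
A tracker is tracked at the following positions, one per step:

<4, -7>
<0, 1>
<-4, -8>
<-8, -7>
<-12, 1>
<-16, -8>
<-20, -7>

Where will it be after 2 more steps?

<-28, -8>

The first coordinate changes by -4 each step, so at step 8 it is 4 + 8·(-4) = -28.
The second coordinate repeats the cycle [-7, 1, -8] with period 3; step 8 mod 3 = 2, giving -8.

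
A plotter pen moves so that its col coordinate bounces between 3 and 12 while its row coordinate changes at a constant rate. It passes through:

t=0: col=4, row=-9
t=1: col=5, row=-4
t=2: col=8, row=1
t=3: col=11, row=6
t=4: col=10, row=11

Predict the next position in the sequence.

The col coordinate reflects between 3 and 12, moving 3 per step.
  step 5: 10 → 7
The row coordinate changes by +5 each step: at step 5 it is 16.

col=7, row=16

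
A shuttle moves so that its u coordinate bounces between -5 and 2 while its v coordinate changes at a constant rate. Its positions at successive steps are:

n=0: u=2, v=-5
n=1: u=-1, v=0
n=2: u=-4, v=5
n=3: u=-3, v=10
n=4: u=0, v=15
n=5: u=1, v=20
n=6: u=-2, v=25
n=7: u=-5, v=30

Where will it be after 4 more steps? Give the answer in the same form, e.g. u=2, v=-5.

The u coordinate reflects between -5 and 2, moving 3 per step.
  step 8: -5 → -2
  step 9: -2 → 1
  step 10: 1 → 0
  step 11: 0 → -3
The v coordinate changes by +5 each step: at step 11 it is 50.

u=-3, v=50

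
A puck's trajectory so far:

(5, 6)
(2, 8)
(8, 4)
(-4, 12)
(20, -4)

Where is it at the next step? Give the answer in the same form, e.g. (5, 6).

Step-to-step displacements: (-3, +2), (+6, -4), (-12, +8), (+24, -16); each is -2× the previous.
step 5: (20, -4) + (-48, +32) → (-28, 28)

(-28, 28)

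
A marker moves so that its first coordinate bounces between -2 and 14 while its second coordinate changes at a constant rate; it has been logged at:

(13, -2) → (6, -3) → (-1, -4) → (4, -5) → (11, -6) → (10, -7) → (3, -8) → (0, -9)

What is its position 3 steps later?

(7, -12)

The first coordinate travels 7 per step and bounces off the walls at -2 and 14.
  step 8: 0 → 7
  step 9: 7 → 14
  step 10: 14 → 7
The second coordinate changes by -1 each step: at step 10 it is -12.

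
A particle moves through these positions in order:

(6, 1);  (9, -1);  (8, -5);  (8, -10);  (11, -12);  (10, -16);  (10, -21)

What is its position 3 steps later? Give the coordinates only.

(12, -32)

Step-to-step displacements: (+3, -2), (-1, -4), (+0, -5), (+3, -2), (-1, -4), (+0, -5) — a repeating cycle of length 3.
step 7: apply (+3, -2) → (13, -23)
step 8: apply (-1, -4) → (12, -27)
step 9: apply (+0, -5) → (12, -32)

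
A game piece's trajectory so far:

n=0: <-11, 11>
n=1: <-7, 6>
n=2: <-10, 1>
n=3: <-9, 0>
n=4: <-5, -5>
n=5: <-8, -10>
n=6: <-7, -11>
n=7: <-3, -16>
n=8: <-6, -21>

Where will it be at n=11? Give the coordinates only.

Differencing gives <+4, -5>, <-3, -5>, <+1, -1>, <+4, -5>, <-3, -5>, <+1, -1>, <+4, -5>, <-3, -5>. This is the pattern <+4, -5>, <-3, -5>, <+1, -1> repeated.
step 9: apply <+1, -1> → <-5, -22>
step 10: apply <+4, -5> → <-1, -27>
step 11: apply <-3, -5> → <-4, -32>

<-4, -32>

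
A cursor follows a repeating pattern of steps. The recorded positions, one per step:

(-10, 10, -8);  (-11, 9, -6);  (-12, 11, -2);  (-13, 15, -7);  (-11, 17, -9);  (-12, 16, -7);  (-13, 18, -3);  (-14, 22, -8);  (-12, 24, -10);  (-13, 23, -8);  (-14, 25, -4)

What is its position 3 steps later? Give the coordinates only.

(-14, 30, -9)

The moves between consecutive positions are (-1, -1, +2), (-1, +2, +4), (-1, +4, -5), (+2, +2, -2), (-1, -1, +2), (-1, +2, +4), (-1, +4, -5), (+2, +2, -2), (-1, -1, +2), (-1, +2, +4); they repeat the 4-cycle [(-1, -1, +2), (-1, +2, +4), (-1, +4, -5), (+2, +2, -2)].
step 11: apply (-1, +4, -5) → (-15, 29, -9)
step 12: apply (+2, +2, -2) → (-13, 31, -11)
step 13: apply (-1, -1, +2) → (-14, 30, -9)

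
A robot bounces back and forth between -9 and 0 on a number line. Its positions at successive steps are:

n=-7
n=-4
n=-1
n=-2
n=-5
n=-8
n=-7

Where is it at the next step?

n=-4

The value reflects between -9 and 0, moving 3 per step.
  step 7: -7 → -4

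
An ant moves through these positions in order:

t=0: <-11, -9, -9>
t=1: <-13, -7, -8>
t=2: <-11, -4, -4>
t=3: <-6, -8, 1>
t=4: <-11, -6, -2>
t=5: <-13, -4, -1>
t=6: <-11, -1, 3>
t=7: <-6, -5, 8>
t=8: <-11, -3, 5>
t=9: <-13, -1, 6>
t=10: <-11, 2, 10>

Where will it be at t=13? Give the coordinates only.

<-13, 2, 13>

The moves between consecutive positions are <-2, +2, +1>, <+2, +3, +4>, <+5, -4, +5>, <-5, +2, -3>, <-2, +2, +1>, <+2, +3, +4>, <+5, -4, +5>, <-5, +2, -3>, <-2, +2, +1>, <+2, +3, +4>; they repeat the 4-cycle [<-2, +2, +1>, <+2, +3, +4>, <+5, -4, +5>, <-5, +2, -3>].
step 11: apply <+5, -4, +5> → <-6, -2, 15>
step 12: apply <-5, +2, -3> → <-11, 0, 12>
step 13: apply <-2, +2, +1> → <-13, 2, 13>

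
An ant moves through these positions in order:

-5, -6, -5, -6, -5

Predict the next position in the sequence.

Step-to-step displacements: -1, +1, -1, +1; each is -1× the previous.
step 5: -5 − 1 → -6

-6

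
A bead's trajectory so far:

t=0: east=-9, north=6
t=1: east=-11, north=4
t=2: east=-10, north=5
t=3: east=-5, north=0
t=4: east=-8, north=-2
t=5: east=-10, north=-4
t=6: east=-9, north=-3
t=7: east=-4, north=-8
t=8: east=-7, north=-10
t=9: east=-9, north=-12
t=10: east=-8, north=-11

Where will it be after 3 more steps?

east=-8, north=-20

Differencing gives (-2, -2), (+1, +1), (+5, -5), (-3, -2), (-2, -2), (+1, +1), (+5, -5), (-3, -2), (-2, -2), (+1, +1). This is the pattern (-2, -2), (+1, +1), (+5, -5), (-3, -2) repeated.
step 11: apply (+5, -5) → east=-3, north=-16
step 12: apply (-3, -2) → east=-6, north=-18
step 13: apply (-2, -2) → east=-8, north=-20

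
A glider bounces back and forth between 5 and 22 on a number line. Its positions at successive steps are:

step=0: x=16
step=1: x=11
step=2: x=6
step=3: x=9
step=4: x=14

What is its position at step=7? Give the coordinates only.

The value reflects between 5 and 22, moving 5 per step.
  step 5: 14 → 19
  step 6: 19 → 20
  step 7: 20 → 15

x=15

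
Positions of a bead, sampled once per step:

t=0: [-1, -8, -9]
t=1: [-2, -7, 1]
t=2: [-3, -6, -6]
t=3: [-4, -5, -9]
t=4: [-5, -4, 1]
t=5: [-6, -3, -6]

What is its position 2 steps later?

The first coordinate changes by -1 each step, so at step 7 it is -1 + 7·(-1) = -8.
The second coordinate changes by +1 each step, so at step 7 it is -8 + 7·(1) = -1.
The third coordinate repeats the cycle [-9, 1, -6] with period 3; step 7 mod 3 = 1, giving 1.

[-8, -1, 1]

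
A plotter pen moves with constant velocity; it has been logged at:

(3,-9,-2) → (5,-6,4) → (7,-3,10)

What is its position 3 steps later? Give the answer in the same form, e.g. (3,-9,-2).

Each step adds (+2,+3,+6) to the position.
step 3: (7,-3,10) + (+2,+3,+6) → (9,0,16)
step 4: (9,0,16) + (+2,+3,+6) → (11,3,22)
step 5: (11,3,22) + (+2,+3,+6) → (13,6,28)

(13,6,28)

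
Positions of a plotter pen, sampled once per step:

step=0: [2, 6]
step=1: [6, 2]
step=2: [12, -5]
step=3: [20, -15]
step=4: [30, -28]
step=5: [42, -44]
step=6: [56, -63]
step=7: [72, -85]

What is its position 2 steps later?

[110, -138]

Successive displacements: [+4, -4], [+6, -7], [+8, -10], [+10, -13], [+12, -16], [+14, -19], [+16, -22] — each changes by [+2, -3].
step 8: [72, -85] + [+18, -25] → [90, -110]
step 9: [90, -110] + [+20, -28] → [110, -138]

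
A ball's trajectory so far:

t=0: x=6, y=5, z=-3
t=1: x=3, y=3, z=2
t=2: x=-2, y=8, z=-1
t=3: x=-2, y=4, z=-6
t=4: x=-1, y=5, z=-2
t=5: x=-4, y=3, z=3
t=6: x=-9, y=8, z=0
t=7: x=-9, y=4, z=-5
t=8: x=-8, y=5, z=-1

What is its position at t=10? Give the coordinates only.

The moves between consecutive positions are (-3, -2, +5), (-5, +5, -3), (+0, -4, -5), (+1, +1, +4), (-3, -2, +5), (-5, +5, -3), (+0, -4, -5), (+1, +1, +4); they repeat the 4-cycle [(-3, -2, +5), (-5, +5, -3), (+0, -4, -5), (+1, +1, +4)].
step 9: apply (-3, -2, +5) → x=-11, y=3, z=4
step 10: apply (-5, +5, -3) → x=-16, y=8, z=1

x=-16, y=8, z=1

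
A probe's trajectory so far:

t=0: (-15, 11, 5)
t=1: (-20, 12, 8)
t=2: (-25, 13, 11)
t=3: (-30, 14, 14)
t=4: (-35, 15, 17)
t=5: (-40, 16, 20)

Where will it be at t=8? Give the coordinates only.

Constant displacement of (-5, +1, +3) per step.
step 6: (-40, 16, 20) + (-5, +1, +3) → (-45, 17, 23)
step 7: (-45, 17, 23) + (-5, +1, +3) → (-50, 18, 26)
step 8: (-50, 18, 26) + (-5, +1, +3) → (-55, 19, 29)

(-55, 19, 29)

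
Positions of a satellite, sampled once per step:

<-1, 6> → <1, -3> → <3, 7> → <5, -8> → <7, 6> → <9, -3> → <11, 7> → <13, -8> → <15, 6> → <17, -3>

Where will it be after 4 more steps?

The first coordinate changes by +2 each step, so at step 13 it is -1 + 13·(2) = 25.
The second coordinate repeats the cycle [6, -3, 7, -8] with period 4; step 13 mod 4 = 1, giving -3.

<25, -3>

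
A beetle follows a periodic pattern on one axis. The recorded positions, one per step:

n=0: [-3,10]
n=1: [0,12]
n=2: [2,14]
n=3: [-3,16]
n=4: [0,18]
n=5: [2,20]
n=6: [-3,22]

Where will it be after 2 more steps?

First: cycles through -3, 0, 2 every 3 steps. Step 8 lands at position 2 of the cycle → 2.
Second: linear, +2 per step → 26 at step 8.

[2,26]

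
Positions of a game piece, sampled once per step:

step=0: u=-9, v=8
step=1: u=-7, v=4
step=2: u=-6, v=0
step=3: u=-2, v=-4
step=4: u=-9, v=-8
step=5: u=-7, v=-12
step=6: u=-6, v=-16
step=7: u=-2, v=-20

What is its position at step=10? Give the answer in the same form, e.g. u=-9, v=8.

u=-6, v=-32

U: cycles through -9, -7, -6, -2 every 4 steps. Step 10 lands at position 2 of the cycle → -6.
V: linear, -4 per step → -32 at step 10.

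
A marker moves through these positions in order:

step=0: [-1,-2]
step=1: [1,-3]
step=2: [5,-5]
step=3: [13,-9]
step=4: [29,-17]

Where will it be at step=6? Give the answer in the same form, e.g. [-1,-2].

Step-to-step displacements: [+2,-1], [+4,-2], [+8,-4], [+16,-8]; each is 2× the previous.
step 5: [29,-17] + [+32,-16] → [61,-33]
step 6: [61,-33] + [+64,-32] → [125,-65]

[125,-65]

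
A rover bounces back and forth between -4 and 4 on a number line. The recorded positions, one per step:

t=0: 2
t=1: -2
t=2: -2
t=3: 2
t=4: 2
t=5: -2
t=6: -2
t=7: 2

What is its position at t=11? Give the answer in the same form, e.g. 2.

2

The value reflects between -4 and 4, moving 4 per step.
  step 8: 2 → 2
  step 9: 2 → -2
  step 10: -2 → -2
  step 11: -2 → 2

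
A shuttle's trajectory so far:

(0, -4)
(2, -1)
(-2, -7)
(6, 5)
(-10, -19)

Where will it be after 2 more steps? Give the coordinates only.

Step-to-step displacements: (+2, +3), (-4, -6), (+8, +12), (-16, -24); each is -2× the previous.
step 5: (-10, -19) + (+32, +48) → (22, 29)
step 6: (22, 29) + (-64, -96) → (-42, -67)

(-42, -67)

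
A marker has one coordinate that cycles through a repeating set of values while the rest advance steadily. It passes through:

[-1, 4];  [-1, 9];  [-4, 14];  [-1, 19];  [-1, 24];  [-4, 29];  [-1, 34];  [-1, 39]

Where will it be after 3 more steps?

[-1, 54]

First: cycles through -1, -1, -4 every 3 steps. Step 10 lands at position 1 of the cycle → -1.
Second: linear, +5 per step → 54 at step 10.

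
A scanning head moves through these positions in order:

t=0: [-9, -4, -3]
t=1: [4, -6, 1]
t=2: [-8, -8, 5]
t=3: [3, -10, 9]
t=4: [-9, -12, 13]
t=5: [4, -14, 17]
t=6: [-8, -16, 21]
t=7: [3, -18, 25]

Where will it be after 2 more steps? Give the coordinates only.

[4, -22, 33]

The first coordinate repeats the cycle [-9, 4, -8, 3] with period 4; step 9 mod 4 = 1, giving 4.
The second coordinate changes by -2 each step, so at step 9 it is -4 + 9·(-2) = -22.
The third coordinate changes by +4 each step, so at step 9 it is -3 + 9·(4) = 33.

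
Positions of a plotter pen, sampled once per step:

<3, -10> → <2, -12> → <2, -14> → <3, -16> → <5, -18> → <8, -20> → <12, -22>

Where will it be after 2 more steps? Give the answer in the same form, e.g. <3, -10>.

Successive displacements: <-1, -2>, <+0, -2>, <+1, -2>, <+2, -2>, <+3, -2>, <+4, -2> — each changes by <+1, +0>.
step 7: <12, -22> + <+5, -2> → <17, -24>
step 8: <17, -24> + <+6, -2> → <23, -26>

<23, -26>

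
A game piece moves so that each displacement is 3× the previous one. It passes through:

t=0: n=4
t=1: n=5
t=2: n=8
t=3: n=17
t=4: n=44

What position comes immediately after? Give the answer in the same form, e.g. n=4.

The jumps are +1, +3, +9, +27 — a geometric progression with ratio 3.
step 5: 44 + 81 → n=125

n=125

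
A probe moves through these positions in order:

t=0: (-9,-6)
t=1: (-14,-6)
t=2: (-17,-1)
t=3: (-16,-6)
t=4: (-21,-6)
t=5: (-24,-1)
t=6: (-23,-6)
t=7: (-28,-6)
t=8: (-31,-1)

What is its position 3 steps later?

The moves between consecutive positions are (-5,+0), (-3,+5), (+1,-5), (-5,+0), (-3,+5), (+1,-5), (-5,+0), (-3,+5); they repeat the 3-cycle [(-5,+0), (-3,+5), (+1,-5)].
step 9: apply (+1,-5) → (-30,-6)
step 10: apply (-5,+0) → (-35,-6)
step 11: apply (-3,+5) → (-38,-1)

(-38,-1)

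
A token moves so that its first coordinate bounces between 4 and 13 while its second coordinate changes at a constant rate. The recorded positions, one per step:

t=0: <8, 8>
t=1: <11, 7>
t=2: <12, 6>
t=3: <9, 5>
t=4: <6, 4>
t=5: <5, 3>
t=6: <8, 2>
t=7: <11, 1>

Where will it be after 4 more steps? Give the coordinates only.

The first coordinate reflects between 4 and 13, moving 3 per step.
  step 8: 11 → 12
  step 9: 12 → 9
  step 10: 9 → 6
  step 11: 6 → 5
The second coordinate changes by -1 each step: at step 11 it is -3.

<5, -3>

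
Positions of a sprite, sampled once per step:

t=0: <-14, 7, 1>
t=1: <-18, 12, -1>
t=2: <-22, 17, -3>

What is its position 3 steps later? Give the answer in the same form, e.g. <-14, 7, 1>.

Constant displacement of <-4, +5, -2> per step.
step 3: <-22, 17, -3> + <-4, +5, -2> → <-26, 22, -5>
step 4: <-26, 22, -5> + <-4, +5, -2> → <-30, 27, -7>
step 5: <-30, 27, -7> + <-4, +5, -2> → <-34, 32, -9>

<-34, 32, -9>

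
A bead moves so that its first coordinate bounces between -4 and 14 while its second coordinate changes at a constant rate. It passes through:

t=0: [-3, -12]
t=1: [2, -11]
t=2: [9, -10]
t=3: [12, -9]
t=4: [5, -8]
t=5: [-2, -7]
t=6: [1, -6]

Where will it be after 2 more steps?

The first coordinate travels 7 per step and bounces off the walls at -4 and 14.
  step 7: 1 → 8
  step 8: 8 → 13
The second coordinate changes by +1 each step: at step 8 it is -4.

[13, -4]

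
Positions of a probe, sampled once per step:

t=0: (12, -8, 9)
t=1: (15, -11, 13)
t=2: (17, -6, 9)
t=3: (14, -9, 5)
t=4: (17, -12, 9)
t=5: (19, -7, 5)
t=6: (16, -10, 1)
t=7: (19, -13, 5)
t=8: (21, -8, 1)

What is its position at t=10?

(21, -14, 1)

The moves between consecutive positions are (+3, -3, +4), (+2, +5, -4), (-3, -3, -4), (+3, -3, +4), (+2, +5, -4), (-3, -3, -4), (+3, -3, +4), (+2, +5, -4); they repeat the 3-cycle [(+3, -3, +4), (+2, +5, -4), (-3, -3, -4)].
step 9: apply (-3, -3, -4) → (18, -11, -3)
step 10: apply (+3, -3, +4) → (21, -14, 1)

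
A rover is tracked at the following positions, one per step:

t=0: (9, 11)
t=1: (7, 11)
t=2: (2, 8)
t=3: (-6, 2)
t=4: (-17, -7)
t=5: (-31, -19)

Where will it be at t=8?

Taking differences between consecutive positions: (-2, +0), (-5, -3), (-8, -6), (-11, -9), (-14, -12). These grow by (-3, -3) each step.
step 6: (-31, -19) + (-17, -15) → (-48, -34)
step 7: (-48, -34) + (-20, -18) → (-68, -52)
step 8: (-68, -52) + (-23, -21) → (-91, -73)

(-91, -73)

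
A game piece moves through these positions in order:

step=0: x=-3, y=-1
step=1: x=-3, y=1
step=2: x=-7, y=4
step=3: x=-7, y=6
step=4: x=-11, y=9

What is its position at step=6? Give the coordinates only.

x=-15, y=14

Step-to-step displacements: (+0, +2), (-4, +3), (+0, +2), (-4, +3) — a repeating cycle of length 2.
step 5: apply (+0, +2) → x=-11, y=11
step 6: apply (-4, +3) → x=-15, y=14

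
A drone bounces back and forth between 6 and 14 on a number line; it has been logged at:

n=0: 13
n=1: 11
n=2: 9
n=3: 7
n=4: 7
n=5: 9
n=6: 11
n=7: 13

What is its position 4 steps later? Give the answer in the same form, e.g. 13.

The value reflects between 6 and 14, moving 2 per step.
  step 8: 13 → 13
  step 9: 13 → 11
  step 10: 11 → 9
  step 11: 9 → 7

7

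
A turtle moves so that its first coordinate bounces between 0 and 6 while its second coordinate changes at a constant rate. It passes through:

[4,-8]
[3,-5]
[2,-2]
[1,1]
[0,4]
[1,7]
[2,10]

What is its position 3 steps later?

The first coordinate travels 1 per step and bounces off the walls at 0 and 6.
  step 7: 2 → 3
  step 8: 3 → 4
  step 9: 4 → 5
The second coordinate changes by +3 each step: at step 9 it is 19.

[5,19]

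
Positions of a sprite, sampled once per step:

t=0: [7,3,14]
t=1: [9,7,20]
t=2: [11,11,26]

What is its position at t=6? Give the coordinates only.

[19,27,50]

Constant displacement of [+2,+4,+6] per step.
step 3: [11,11,26] + [+2,+4,+6] → [13,15,32]
step 4: [13,15,32] + [+2,+4,+6] → [15,19,38]
step 5: [15,19,38] + [+2,+4,+6] → [17,23,44]
step 6: [17,23,44] + [+2,+4,+6] → [19,27,50]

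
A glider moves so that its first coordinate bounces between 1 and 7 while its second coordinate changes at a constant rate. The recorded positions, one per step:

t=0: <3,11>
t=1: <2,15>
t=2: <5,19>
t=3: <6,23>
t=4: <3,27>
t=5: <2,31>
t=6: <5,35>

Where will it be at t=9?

<2,47>

The first coordinate travels 3 per step and bounces off the walls at 1 and 7.
  step 7: 5 → 6
  step 8: 6 → 3
  step 9: 3 → 2
The second coordinate changes by +4 each step: at step 9 it is 47.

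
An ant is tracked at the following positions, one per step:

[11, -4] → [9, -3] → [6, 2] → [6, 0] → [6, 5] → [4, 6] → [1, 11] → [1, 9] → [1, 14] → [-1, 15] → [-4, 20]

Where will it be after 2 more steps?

Step-to-step displacements: [-2, +1], [-3, +5], [+0, -2], [+0, +5], [-2, +1], [-3, +5], [+0, -2], [+0, +5], [-2, +1], [-3, +5] — a repeating cycle of length 4.
step 11: apply [+0, -2] → [-4, 18]
step 12: apply [+0, +5] → [-4, 23]

[-4, 23]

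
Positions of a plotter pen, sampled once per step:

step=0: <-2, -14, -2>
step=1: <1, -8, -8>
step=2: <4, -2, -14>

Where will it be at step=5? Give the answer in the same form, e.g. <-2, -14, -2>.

Each step adds <+3, +6, -6> to the position.
step 3: <4, -2, -14> + <+3, +6, -6> → <7, 4, -20>
step 4: <7, 4, -20> + <+3, +6, -6> → <10, 10, -26>
step 5: <10, 10, -26> + <+3, +6, -6> → <13, 16, -32>

<13, 16, -32>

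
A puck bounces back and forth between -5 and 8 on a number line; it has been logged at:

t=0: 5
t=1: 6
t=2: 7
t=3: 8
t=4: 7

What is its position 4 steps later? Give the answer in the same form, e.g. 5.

3

The value travels 1 per step and bounces off the walls at -5 and 8.
  step 5: 7 → 6
  step 6: 6 → 5
  step 7: 5 → 4
  step 8: 4 → 3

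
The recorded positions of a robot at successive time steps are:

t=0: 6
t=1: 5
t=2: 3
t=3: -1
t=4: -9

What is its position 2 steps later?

Consecutive displacements -1, -2, -4, -8 scale by a factor of 2 each step.
step 5: -9 − 16 → -25
step 6: -25 − 32 → -57

-57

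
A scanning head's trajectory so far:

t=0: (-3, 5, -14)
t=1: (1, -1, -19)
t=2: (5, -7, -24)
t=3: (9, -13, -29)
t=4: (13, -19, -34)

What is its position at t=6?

The position changes by (+4, -6, -5) every step.
step 5: (13, -19, -34) + (+4, -6, -5) → (17, -25, -39)
step 6: (17, -25, -39) + (+4, -6, -5) → (21, -31, -44)

(21, -31, -44)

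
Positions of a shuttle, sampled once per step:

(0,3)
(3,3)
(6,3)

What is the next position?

(9,3)

The position changes by (+3,+0) every step.
step 3: (6,3) + (+3,+0) → (9,3)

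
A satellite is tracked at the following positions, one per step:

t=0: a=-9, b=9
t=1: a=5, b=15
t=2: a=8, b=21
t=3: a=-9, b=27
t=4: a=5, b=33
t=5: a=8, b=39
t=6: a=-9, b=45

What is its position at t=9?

a=-9, b=63

The a coordinate repeats the cycle [-9, 5, 8] with period 3; step 9 mod 3 = 0, giving -9.
The b coordinate changes by +6 each step, so at step 9 it is 9 + 9·(6) = 63.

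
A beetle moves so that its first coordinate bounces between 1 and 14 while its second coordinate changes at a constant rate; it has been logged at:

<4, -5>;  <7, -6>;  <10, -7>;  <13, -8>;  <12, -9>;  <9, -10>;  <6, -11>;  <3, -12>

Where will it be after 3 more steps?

<8, -15>

The first coordinate travels 3 per step and bounces off the walls at 1 and 14.
  step 8: 3 → 2
  step 9: 2 → 5
  step 10: 5 → 8
The second coordinate changes by -1 each step: at step 10 it is -15.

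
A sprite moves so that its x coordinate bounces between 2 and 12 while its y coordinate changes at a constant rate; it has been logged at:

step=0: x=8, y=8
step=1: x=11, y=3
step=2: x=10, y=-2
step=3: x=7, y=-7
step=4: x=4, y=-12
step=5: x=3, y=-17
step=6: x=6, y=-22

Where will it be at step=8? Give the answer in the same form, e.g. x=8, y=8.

x=12, y=-32

The x coordinate reflects between 2 and 12, moving 3 per step.
  step 7: 6 → 9
  step 8: 9 → 12
The y coordinate changes by -5 each step: at step 8 it is -32.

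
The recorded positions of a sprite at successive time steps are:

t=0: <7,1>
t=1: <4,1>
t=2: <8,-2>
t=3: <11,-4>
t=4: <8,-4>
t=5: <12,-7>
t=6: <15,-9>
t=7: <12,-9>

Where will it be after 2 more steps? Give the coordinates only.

Step-to-step displacements: <-3,+0>, <+4,-3>, <+3,-2>, <-3,+0>, <+4,-3>, <+3,-2>, <-3,+0> — a repeating cycle of length 3.
step 8: apply <+4,-3> → <16,-12>
step 9: apply <+3,-2> → <19,-14>

<19,-14>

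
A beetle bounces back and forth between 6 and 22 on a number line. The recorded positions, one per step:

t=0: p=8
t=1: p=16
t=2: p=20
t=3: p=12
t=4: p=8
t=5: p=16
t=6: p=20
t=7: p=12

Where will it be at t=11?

The value reflects between 6 and 22, moving 8 per step.
  step 8: 12 → 8
  step 9: 8 → 16
  step 10: 16 → 20
  step 11: 20 → 12

p=12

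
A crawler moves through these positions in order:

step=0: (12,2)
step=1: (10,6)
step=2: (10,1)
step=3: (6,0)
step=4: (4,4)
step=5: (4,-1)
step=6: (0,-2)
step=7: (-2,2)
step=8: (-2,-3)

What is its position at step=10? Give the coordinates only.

The moves between consecutive positions are (-2,+4), (+0,-5), (-4,-1), (-2,+4), (+0,-5), (-4,-1), (-2,+4), (+0,-5); they repeat the 3-cycle [(-2,+4), (+0,-5), (-4,-1)].
step 9: apply (-4,-1) → (-6,-4)
step 10: apply (-2,+4) → (-8,0)

(-8,0)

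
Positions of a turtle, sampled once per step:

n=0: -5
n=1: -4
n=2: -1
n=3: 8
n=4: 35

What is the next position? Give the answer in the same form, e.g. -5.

Consecutive displacements +1, +3, +9, +27 scale by a factor of 3 each step.
step 5: 35 + 81 → 116

116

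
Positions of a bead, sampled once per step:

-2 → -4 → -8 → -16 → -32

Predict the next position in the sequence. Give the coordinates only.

-64

The jumps are -2, -4, -8, -16 — a geometric progression with ratio 2.
step 5: -32 − 32 → -64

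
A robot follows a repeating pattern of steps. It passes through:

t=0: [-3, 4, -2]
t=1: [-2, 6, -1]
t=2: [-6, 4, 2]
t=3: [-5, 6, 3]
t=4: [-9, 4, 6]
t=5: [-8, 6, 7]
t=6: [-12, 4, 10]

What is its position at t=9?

Differencing gives [+1, +2, +1], [-4, -2, +3], [+1, +2, +1], [-4, -2, +3], [+1, +2, +1], [-4, -2, +3]. This is the pattern [+1, +2, +1], [-4, -2, +3] repeated.
step 7: apply [+1, +2, +1] → [-11, 6, 11]
step 8: apply [-4, -2, +3] → [-15, 4, 14]
step 9: apply [+1, +2, +1] → [-14, 6, 15]

[-14, 6, 15]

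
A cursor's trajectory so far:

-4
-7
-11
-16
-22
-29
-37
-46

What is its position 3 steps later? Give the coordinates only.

-79

Successive displacements: -3, -4, -5, -6, -7, -8, -9 — each changes by -1.
step 8: -46 − 10 → -56
step 9: -56 − 11 → -67
step 10: -67 − 12 → -79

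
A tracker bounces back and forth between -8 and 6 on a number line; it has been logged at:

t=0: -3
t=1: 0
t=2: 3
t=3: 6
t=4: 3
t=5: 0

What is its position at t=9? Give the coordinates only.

-4

The value travels 3 per step and bounces off the walls at -8 and 6.
  step 6: 0 → -3
  step 7: -3 → -6
  step 8: -6 → -7
  step 9: -7 → -4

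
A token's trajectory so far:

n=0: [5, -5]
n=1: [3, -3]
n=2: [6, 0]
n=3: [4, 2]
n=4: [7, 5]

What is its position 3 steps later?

[6, 12]

Differencing gives [-2, +2], [+3, +3], [-2, +2], [+3, +3]. This is the pattern [-2, +2], [+3, +3] repeated.
step 5: apply [-2, +2] → [5, 7]
step 6: apply [+3, +3] → [8, 10]
step 7: apply [-2, +2] → [6, 12]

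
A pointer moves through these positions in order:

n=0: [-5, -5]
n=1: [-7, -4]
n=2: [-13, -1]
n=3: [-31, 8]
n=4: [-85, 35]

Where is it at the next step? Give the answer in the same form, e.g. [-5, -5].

Step-to-step displacements: [-2, +1], [-6, +3], [-18, +9], [-54, +27]; each is 3× the previous.
step 5: [-85, 35] + [-162, +81] → [-247, 116]

[-247, 116]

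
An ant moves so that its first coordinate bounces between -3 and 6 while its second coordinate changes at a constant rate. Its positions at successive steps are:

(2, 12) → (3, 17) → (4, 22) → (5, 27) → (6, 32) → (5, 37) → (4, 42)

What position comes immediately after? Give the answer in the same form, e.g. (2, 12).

The first coordinate travels 1 per step and bounces off the walls at -3 and 6.
  step 7: 4 → 3
The second coordinate changes by +5 each step: at step 7 it is 47.

(3, 47)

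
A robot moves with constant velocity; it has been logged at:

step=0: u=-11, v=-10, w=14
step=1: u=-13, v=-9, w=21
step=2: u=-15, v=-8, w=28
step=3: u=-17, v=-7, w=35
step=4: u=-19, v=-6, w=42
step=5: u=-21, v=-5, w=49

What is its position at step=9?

u=-29, v=-1, w=77

Constant displacement of (-2,+1,+7) per step.
step 6: u=-21, v=-5, w=49 + (-2,+1,+7) → u=-23, v=-4, w=56
step 7: u=-23, v=-4, w=56 + (-2,+1,+7) → u=-25, v=-3, w=63
step 8: u=-25, v=-3, w=63 + (-2,+1,+7) → u=-27, v=-2, w=70
step 9: u=-27, v=-2, w=70 + (-2,+1,+7) → u=-29, v=-1, w=77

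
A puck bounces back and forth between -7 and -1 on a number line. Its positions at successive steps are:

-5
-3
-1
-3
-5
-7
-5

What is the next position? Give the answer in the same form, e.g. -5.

The value reflects between -7 and -1, moving 2 per step.
  step 7: -5 → -3

-3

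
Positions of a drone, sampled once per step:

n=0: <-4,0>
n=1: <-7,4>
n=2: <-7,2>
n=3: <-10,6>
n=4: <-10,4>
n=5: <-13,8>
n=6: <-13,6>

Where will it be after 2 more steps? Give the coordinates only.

<-16,8>

The moves between consecutive positions are <-3,+4>, <+0,-2>, <-3,+4>, <+0,-2>, <-3,+4>, <+0,-2>; they repeat the 2-cycle [<-3,+4>, <+0,-2>].
step 7: apply <-3,+4> → <-16,10>
step 8: apply <+0,-2> → <-16,8>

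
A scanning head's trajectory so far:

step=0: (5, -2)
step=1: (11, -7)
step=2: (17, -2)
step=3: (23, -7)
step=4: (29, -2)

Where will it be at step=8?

First: linear, +6 per step → 53 at step 8.
Second: cycles through -2, -7 every 2 steps. Step 8 lands at position 0 of the cycle → -2.

(53, -2)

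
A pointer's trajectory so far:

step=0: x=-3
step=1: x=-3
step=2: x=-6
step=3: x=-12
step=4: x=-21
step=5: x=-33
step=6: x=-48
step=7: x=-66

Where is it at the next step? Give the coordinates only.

Taking differences between consecutive positions: +0, -3, -6, -9, -12, -15, -18. These grow by -3 each step.
step 8: -66 − 21 → x=-87

x=-87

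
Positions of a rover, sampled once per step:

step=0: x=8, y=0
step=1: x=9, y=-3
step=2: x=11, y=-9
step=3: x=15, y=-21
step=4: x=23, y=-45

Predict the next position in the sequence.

The jumps are (+1, -3), (+2, -6), (+4, -12), (+8, -24) — a geometric progression with ratio 2.
step 5: x=23, y=-45 + (+16, -48) → x=39, y=-93

x=39, y=-93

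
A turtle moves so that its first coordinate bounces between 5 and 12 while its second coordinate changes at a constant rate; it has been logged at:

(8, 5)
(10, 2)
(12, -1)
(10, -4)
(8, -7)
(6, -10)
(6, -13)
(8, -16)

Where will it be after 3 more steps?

(10, -25)

The first coordinate reflects between 5 and 12, moving 2 per step.
  step 8: 8 → 10
  step 9: 10 → 12
  step 10: 12 → 10
The second coordinate changes by -3 each step: at step 10 it is -25.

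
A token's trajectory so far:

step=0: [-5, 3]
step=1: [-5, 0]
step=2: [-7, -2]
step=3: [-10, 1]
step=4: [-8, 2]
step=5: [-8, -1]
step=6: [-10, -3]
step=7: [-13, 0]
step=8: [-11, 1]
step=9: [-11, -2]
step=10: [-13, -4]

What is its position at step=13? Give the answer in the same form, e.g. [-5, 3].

[-14, -3]

Step-to-step displacements: [+0, -3], [-2, -2], [-3, +3], [+2, +1], [+0, -3], [-2, -2], [-3, +3], [+2, +1], [+0, -3], [-2, -2] — a repeating cycle of length 4.
step 11: apply [-3, +3] → [-16, -1]
step 12: apply [+2, +1] → [-14, 0]
step 13: apply [+0, -3] → [-14, -3]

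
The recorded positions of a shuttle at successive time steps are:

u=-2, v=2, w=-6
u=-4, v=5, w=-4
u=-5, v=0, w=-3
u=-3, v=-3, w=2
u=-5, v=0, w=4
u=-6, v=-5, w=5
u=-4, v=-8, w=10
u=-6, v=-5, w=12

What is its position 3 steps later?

Step-to-step displacements: (-2, +3, +2), (-1, -5, +1), (+2, -3, +5), (-2, +3, +2), (-1, -5, +1), (+2, -3, +5), (-2, +3, +2) — a repeating cycle of length 3.
step 8: apply (-1, -5, +1) → u=-7, v=-10, w=13
step 9: apply (+2, -3, +5) → u=-5, v=-13, w=18
step 10: apply (-2, +3, +2) → u=-7, v=-10, w=20

u=-7, v=-10, w=20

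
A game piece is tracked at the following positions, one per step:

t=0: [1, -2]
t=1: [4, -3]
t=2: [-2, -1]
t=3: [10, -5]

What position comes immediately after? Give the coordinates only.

Step-to-step displacements: [+3, -1], [-6, +2], [+12, -4]; each is -2× the previous.
step 4: [10, -5] + [-24, +8] → [-14, 3]

[-14, 3]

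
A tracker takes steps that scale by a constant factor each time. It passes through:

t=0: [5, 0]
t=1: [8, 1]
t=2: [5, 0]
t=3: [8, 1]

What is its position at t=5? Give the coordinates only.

[8, 1]

Consecutive displacements [+3, +1], [-3, -1], [+3, +1] scale by a factor of -1 each step.
step 4: [8, 1] + [-3, -1] → [5, 0]
step 5: [5, 0] + [+3, +1] → [8, 1]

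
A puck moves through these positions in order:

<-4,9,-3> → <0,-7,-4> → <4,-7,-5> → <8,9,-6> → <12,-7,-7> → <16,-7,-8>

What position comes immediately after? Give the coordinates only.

<20,9,-9>

The first coordinate changes by +4 each step, so at step 6 it is -4 + 6·(4) = 20.
The second coordinate repeats the cycle [9, -7, -7] with period 3; step 6 mod 3 = 0, giving 9.
The third coordinate changes by -1 each step, so at step 6 it is -3 + 6·(-1) = -9.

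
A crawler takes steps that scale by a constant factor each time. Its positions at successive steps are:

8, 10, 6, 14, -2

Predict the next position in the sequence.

30

The jumps are +2, -4, +8, -16 — a geometric progression with ratio -2.
step 5: -2 + 32 → 30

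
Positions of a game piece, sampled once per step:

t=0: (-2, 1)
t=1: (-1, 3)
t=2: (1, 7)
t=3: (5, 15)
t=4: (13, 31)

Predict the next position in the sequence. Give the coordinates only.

The jumps are (+1, +2), (+2, +4), (+4, +8), (+8, +16) — a geometric progression with ratio 2.
step 5: (13, 31) + (+16, +32) → (29, 63)

(29, 63)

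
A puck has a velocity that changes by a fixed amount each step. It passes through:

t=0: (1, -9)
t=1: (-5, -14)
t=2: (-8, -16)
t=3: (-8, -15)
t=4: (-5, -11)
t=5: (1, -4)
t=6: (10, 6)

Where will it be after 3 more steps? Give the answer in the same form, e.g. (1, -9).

First differences are (-6, -5), (-3, -2), (+0, +1), (+3, +4), (+6, +7), (+9, +10); their common second difference is (+3, +3) (constant acceleration).
step 7: (10, 6) + (+12, +13) → (22, 19)
step 8: (22, 19) + (+15, +16) → (37, 35)
step 9: (37, 35) + (+18, +19) → (55, 54)

(55, 54)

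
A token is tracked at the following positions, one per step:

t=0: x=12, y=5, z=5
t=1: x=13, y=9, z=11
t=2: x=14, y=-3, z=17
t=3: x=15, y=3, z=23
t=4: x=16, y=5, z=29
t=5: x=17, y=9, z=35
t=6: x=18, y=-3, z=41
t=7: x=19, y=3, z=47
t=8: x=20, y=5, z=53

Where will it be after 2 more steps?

The x coordinate changes by +1 each step, so at step 10 it is 12 + 10·(1) = 22.
The y coordinate repeats the cycle [5, 9, -3, 3] with period 4; step 10 mod 4 = 2, giving -3.
The z coordinate changes by +6 each step, so at step 10 it is 5 + 10·(6) = 65.

x=22, y=-3, z=65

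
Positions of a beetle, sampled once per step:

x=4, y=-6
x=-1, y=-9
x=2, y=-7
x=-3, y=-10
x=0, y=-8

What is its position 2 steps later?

x=-2, y=-9

The moves between consecutive positions are (-5,-3), (+3,+2), (-5,-3), (+3,+2); they repeat the 2-cycle [(-5,-3), (+3,+2)].
step 5: apply (-5,-3) → x=-5, y=-11
step 6: apply (+3,+2) → x=-2, y=-9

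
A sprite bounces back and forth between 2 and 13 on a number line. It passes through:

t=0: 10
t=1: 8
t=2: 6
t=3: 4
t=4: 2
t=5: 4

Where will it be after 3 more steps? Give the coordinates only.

10

The value travels 2 per step and bounces off the walls at 2 and 13.
  step 6: 4 → 6
  step 7: 6 → 8
  step 8: 8 → 10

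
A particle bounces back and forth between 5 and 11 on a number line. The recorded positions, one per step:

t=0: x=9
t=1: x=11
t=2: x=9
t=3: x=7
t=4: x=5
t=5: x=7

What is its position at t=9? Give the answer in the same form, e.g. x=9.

x=7

The value travels 2 per step and bounces off the walls at 5 and 11.
  step 6: 7 → 9
  step 7: 9 → 11
  step 8: 11 → 9
  step 9: 9 → 7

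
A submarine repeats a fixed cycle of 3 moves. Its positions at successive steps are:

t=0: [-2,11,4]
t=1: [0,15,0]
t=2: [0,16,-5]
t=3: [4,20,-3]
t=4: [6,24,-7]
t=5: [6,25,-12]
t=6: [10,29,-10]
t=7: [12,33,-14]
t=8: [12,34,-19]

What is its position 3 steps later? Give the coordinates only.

[18,43,-26]

Step-to-step displacements: [+2,+4,-4], [+0,+1,-5], [+4,+4,+2], [+2,+4,-4], [+0,+1,-5], [+4,+4,+2], [+2,+4,-4], [+0,+1,-5] — a repeating cycle of length 3.
step 9: apply [+4,+4,+2] → [16,38,-17]
step 10: apply [+2,+4,-4] → [18,42,-21]
step 11: apply [+0,+1,-5] → [18,43,-26]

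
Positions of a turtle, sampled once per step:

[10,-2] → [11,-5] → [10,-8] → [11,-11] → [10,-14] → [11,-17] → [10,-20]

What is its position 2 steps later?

The moves between consecutive positions are [+1,-3], [-1,-3], [+1,-3], [-1,-3], [+1,-3], [-1,-3]; they repeat the 2-cycle [[+1,-3], [-1,-3]].
step 7: apply [+1,-3] → [11,-23]
step 8: apply [-1,-3] → [10,-26]

[10,-26]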